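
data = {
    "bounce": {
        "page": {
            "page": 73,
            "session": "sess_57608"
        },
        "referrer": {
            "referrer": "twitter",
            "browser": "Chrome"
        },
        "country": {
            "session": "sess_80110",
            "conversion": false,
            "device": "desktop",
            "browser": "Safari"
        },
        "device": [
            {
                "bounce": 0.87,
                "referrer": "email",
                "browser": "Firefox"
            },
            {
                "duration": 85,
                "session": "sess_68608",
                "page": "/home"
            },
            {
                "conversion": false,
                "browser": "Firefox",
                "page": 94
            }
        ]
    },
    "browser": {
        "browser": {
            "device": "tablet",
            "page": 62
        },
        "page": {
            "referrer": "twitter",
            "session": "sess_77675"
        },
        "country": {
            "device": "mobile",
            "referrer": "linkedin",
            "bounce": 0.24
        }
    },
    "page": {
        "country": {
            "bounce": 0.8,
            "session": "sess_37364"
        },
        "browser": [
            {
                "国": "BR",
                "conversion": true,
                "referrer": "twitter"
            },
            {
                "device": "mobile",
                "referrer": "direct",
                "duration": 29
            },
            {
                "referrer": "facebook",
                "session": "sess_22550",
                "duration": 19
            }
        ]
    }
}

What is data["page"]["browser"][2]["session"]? "sess_22550"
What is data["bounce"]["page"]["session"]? "sess_57608"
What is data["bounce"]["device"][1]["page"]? "/home"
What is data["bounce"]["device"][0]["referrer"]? "email"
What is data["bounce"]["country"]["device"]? "desktop"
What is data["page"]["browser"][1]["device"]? "mobile"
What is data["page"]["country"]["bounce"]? 0.8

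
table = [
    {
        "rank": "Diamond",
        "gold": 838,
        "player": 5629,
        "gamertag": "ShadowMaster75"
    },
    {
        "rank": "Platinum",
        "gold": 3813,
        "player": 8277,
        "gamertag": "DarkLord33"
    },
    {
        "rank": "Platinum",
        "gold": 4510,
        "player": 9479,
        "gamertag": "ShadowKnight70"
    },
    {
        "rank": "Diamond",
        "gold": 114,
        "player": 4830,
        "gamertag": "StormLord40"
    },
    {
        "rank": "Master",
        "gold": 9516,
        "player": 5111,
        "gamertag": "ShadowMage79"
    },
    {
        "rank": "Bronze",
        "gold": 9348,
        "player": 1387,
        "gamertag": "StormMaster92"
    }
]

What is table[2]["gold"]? 4510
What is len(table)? 6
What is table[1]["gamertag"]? "DarkLord33"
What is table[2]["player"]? 9479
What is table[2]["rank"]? "Platinum"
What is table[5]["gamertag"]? "StormMaster92"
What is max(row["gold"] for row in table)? 9516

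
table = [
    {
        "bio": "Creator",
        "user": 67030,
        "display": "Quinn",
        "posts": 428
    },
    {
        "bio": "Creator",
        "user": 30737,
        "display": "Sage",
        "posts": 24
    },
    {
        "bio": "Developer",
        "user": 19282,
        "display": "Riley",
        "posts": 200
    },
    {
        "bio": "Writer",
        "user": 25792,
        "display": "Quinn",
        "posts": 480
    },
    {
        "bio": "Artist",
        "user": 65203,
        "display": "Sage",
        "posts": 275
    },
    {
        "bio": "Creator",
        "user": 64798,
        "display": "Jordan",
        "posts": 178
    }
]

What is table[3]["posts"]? 480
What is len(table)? 6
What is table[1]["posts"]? 24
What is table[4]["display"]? "Sage"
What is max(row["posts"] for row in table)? 480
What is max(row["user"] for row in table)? 67030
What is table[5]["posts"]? 178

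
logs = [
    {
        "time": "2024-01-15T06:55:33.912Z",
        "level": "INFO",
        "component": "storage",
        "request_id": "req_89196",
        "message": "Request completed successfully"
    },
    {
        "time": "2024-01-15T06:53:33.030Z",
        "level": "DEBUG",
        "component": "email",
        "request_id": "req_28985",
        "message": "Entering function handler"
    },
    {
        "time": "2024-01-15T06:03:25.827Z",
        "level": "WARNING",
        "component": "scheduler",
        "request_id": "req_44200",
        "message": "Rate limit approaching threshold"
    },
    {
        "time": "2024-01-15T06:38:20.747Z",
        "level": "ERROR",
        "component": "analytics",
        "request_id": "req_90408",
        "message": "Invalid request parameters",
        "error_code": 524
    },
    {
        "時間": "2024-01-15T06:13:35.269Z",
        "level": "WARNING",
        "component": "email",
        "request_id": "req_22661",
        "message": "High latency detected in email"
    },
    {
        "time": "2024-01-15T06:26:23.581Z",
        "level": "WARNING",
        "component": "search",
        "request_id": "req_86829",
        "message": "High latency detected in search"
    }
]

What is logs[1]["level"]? "DEBUG"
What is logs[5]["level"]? "WARNING"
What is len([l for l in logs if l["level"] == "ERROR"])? 1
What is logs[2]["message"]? "Rate limit approaching threshold"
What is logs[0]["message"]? "Request completed successfully"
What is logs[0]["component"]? "storage"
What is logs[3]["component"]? "analytics"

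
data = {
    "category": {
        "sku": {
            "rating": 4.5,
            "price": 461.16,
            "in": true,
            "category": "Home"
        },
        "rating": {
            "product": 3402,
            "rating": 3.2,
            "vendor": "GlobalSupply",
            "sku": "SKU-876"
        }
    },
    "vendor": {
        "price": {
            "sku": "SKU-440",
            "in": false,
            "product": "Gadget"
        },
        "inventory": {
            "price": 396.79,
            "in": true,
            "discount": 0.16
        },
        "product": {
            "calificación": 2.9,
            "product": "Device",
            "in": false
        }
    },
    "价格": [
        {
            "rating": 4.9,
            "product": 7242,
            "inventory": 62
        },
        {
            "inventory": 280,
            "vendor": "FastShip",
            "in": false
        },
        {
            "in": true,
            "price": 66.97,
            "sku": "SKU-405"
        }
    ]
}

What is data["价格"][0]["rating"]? 4.9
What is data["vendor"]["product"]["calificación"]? 2.9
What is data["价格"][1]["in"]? False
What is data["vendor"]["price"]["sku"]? "SKU-440"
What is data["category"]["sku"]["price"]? 461.16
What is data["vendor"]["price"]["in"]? False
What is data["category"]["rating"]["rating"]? 3.2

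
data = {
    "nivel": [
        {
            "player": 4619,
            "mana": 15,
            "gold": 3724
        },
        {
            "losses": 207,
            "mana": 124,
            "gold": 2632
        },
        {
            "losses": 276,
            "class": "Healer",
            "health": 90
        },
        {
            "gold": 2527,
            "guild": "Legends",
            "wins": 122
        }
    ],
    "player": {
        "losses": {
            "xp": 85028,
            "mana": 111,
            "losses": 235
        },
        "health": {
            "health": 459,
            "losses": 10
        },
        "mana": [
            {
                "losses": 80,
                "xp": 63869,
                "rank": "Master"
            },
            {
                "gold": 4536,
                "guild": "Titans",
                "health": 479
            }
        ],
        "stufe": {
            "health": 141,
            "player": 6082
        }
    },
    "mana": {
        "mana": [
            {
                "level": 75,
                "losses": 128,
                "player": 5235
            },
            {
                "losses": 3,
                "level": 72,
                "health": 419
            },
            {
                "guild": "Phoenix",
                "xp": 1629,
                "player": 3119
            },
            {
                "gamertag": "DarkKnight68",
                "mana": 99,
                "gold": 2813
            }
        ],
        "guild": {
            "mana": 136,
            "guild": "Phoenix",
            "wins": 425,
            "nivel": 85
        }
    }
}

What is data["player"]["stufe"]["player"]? 6082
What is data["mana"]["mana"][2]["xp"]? 1629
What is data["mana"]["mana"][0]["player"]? 5235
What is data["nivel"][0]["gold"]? 3724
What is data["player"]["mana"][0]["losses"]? 80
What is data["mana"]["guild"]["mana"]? 136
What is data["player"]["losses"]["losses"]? 235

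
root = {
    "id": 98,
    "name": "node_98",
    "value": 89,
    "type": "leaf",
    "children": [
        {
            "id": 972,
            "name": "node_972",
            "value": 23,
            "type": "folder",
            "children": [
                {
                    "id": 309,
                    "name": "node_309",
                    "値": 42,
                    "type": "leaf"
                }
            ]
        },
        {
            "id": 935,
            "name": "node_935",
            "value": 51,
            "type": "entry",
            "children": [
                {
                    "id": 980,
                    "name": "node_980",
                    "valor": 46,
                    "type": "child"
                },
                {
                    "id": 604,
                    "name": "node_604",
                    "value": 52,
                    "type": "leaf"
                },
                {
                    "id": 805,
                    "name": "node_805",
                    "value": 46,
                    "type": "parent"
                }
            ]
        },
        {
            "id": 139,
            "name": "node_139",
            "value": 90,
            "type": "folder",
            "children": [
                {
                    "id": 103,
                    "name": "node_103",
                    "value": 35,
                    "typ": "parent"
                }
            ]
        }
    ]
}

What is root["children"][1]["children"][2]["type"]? "parent"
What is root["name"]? "node_98"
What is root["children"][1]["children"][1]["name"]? "node_604"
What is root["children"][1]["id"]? 935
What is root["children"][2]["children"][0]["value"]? 35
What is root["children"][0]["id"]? 972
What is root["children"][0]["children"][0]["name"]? "node_309"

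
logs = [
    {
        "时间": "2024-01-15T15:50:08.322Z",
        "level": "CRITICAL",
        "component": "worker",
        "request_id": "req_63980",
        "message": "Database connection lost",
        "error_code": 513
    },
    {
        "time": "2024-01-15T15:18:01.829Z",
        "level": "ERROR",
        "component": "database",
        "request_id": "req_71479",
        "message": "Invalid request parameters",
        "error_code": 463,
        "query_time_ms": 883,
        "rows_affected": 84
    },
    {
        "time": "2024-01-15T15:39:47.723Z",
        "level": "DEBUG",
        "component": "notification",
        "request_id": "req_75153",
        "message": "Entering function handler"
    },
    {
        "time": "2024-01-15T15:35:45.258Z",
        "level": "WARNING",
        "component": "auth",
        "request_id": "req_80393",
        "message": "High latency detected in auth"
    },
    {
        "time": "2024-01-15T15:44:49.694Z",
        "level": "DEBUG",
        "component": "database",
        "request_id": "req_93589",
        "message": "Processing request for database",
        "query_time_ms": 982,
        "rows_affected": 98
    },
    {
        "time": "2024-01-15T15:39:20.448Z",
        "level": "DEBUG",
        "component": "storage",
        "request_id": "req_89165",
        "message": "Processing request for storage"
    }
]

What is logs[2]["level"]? "DEBUG"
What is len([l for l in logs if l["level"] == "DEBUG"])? 3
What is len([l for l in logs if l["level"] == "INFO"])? 0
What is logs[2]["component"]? "notification"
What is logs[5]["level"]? "DEBUG"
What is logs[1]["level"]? "ERROR"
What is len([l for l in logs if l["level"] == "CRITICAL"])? 1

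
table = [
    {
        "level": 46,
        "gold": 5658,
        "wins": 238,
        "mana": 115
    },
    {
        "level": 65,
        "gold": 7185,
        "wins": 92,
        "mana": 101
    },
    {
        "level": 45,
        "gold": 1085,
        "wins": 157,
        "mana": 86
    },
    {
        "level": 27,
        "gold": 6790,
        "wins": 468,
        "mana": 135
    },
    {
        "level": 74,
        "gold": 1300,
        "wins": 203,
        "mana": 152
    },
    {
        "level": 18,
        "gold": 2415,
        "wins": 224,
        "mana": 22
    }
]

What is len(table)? 6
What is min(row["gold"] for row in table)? 1085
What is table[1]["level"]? 65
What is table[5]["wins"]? 224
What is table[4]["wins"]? 203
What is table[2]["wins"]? 157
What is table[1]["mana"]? 101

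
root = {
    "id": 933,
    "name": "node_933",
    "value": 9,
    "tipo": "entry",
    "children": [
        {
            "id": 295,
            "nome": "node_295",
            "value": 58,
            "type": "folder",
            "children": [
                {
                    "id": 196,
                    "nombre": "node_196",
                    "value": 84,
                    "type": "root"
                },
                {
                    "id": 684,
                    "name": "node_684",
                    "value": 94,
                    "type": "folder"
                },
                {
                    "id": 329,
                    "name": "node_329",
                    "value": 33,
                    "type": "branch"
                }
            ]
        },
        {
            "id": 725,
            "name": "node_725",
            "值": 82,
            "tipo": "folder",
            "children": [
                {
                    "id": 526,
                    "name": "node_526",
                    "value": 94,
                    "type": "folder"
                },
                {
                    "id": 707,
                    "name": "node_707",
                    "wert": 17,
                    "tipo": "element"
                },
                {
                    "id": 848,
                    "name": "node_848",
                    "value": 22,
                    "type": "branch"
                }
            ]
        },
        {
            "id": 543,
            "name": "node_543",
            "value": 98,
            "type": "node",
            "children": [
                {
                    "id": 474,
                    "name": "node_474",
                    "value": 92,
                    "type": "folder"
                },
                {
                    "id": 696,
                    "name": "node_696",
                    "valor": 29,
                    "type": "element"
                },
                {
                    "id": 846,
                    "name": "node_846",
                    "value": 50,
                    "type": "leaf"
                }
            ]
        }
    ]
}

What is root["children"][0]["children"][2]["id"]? 329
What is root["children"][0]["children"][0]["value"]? 84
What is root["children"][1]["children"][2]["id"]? 848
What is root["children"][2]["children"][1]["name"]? "node_696"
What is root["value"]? 9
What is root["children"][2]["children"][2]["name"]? "node_846"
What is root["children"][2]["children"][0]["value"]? 92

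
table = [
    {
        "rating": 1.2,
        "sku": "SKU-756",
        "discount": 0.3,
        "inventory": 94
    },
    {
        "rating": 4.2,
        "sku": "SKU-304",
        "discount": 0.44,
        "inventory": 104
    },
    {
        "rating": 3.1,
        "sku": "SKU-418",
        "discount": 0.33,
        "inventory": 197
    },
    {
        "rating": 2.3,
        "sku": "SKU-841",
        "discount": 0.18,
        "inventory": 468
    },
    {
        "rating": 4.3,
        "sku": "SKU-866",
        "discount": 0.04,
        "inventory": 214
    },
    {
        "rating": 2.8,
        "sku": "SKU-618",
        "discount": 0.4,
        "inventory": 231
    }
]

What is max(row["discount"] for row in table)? 0.44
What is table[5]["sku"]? "SKU-618"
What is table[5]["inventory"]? 231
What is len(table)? 6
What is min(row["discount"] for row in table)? 0.04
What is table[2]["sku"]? "SKU-418"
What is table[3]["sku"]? "SKU-841"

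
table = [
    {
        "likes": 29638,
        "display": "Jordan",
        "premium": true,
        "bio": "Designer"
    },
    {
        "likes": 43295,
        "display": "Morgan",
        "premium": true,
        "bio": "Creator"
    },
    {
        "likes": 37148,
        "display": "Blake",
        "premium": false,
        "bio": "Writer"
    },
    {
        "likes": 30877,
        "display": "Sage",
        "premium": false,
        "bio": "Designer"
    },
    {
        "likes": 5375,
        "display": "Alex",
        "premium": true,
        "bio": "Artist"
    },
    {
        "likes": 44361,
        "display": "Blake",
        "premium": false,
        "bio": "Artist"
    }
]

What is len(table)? 6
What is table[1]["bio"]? "Creator"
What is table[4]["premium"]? True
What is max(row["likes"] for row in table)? 44361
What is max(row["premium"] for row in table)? True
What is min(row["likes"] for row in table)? 5375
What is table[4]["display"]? "Alex"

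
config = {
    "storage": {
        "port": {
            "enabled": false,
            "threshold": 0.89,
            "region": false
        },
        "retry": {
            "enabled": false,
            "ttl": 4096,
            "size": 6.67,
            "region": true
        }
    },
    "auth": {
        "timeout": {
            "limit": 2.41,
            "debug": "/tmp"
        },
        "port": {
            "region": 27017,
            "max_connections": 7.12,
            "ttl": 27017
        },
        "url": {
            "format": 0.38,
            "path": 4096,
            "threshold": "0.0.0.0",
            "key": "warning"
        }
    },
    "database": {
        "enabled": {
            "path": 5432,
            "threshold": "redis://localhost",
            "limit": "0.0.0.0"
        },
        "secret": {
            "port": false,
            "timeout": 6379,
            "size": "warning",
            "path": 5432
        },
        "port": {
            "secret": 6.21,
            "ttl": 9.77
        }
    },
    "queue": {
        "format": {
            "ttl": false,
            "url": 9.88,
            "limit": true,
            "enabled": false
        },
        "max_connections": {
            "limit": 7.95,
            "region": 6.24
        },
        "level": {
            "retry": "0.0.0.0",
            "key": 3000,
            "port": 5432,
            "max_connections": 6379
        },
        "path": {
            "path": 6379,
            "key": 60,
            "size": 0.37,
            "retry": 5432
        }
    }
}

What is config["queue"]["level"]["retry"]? "0.0.0.0"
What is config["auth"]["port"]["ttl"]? 27017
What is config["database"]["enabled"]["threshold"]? "redis://localhost"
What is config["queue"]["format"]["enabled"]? False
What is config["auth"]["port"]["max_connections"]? 7.12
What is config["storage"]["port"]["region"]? False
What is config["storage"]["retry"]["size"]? 6.67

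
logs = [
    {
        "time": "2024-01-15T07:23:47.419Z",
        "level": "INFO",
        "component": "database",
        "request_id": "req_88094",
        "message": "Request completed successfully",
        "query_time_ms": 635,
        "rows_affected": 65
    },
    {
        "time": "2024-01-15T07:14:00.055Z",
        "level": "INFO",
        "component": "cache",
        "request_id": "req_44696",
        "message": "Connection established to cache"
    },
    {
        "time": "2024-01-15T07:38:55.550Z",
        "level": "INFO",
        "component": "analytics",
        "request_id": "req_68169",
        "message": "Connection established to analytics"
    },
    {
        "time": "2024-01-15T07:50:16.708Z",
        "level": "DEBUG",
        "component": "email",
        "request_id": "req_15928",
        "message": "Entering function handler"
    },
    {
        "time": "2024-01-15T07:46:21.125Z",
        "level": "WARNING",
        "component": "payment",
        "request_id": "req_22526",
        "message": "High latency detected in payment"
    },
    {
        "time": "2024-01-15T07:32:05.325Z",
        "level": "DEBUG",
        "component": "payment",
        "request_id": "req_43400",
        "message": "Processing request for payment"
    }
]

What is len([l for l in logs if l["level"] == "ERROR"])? 0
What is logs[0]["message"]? "Request completed successfully"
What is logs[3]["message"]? "Entering function handler"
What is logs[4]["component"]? "payment"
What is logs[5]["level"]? "DEBUG"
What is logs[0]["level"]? "INFO"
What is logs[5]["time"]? "2024-01-15T07:32:05.325Z"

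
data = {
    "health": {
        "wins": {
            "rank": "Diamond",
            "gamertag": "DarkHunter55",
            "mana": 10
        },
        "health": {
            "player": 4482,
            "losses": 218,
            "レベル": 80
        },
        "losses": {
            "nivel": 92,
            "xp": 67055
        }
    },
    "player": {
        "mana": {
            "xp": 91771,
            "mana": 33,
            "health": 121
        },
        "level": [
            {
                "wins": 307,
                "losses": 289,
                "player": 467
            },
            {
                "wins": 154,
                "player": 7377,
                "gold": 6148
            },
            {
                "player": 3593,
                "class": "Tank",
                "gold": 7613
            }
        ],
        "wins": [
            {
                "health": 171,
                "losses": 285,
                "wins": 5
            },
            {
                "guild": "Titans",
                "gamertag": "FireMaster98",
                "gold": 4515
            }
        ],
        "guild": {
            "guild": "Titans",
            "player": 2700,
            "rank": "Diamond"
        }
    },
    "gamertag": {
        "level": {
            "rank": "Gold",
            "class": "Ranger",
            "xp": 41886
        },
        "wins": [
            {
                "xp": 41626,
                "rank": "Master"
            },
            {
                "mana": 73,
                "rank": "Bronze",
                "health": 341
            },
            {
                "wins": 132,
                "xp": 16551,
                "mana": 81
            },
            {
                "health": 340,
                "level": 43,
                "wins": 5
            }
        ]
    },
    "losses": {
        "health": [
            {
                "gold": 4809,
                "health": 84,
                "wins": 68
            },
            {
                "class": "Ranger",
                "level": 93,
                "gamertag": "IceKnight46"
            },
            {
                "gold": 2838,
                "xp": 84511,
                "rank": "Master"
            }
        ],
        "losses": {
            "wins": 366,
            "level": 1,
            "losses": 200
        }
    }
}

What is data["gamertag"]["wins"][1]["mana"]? 73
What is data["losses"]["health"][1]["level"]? 93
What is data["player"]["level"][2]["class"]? "Tank"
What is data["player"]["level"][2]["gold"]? 7613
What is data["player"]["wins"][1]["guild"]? "Titans"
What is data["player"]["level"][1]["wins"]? 154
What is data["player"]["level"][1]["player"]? 7377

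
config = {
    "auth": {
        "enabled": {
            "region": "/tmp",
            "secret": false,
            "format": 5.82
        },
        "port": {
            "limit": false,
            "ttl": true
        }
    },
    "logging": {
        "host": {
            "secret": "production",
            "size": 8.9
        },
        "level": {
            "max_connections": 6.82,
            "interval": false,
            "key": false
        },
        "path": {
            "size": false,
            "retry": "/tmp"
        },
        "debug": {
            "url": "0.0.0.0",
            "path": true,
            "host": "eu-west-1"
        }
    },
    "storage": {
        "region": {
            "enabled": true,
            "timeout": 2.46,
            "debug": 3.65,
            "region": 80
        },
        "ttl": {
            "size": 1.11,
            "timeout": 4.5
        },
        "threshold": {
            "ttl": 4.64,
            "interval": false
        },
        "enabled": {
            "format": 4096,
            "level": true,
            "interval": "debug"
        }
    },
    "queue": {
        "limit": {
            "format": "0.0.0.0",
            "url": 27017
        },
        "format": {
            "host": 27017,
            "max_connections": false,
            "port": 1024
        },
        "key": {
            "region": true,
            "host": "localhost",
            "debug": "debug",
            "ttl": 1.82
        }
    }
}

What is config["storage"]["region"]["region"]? 80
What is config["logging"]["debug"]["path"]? True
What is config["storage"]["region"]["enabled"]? True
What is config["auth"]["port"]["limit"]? False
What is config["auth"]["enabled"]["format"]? 5.82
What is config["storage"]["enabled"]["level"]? True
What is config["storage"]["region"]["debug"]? 3.65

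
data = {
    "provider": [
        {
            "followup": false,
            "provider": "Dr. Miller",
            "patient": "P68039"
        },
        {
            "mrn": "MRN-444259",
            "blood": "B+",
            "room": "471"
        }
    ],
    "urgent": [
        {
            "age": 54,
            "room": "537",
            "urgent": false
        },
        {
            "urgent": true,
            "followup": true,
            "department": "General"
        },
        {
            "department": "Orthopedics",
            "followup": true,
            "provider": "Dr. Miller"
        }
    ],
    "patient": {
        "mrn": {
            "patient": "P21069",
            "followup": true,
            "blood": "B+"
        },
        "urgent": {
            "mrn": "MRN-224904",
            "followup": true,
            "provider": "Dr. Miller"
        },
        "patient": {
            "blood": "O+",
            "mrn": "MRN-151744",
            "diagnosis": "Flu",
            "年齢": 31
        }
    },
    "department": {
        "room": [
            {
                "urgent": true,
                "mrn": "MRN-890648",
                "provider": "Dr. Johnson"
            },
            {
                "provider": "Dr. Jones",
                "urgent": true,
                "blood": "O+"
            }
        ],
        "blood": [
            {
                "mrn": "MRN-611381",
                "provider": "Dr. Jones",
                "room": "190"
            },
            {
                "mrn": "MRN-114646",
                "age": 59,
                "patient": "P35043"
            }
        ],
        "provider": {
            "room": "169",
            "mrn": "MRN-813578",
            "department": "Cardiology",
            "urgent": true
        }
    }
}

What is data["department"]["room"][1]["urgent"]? True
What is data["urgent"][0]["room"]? "537"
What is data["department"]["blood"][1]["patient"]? "P35043"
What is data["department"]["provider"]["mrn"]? "MRN-813578"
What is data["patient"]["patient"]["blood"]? "O+"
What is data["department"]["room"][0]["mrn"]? "MRN-890648"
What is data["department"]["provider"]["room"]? "169"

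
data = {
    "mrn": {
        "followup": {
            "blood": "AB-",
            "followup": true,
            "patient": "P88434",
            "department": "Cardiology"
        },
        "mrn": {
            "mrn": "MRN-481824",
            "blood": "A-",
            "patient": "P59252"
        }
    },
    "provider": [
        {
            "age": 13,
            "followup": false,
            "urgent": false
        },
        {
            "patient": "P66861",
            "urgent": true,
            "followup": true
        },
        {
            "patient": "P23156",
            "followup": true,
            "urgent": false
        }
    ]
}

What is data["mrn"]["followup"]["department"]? "Cardiology"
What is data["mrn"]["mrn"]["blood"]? "A-"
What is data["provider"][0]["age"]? 13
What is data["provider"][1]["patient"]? "P66861"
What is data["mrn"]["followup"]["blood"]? "AB-"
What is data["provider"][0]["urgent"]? False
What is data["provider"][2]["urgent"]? False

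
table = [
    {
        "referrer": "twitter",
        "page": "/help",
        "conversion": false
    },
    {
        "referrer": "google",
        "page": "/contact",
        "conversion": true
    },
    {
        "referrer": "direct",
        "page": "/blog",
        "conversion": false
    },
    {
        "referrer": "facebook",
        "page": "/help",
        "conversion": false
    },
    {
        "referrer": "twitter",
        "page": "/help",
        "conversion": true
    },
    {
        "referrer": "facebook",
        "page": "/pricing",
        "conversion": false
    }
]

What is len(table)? 6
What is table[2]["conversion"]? False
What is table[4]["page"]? "/help"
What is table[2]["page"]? "/blog"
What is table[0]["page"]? "/help"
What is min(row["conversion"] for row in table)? False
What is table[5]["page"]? "/pricing"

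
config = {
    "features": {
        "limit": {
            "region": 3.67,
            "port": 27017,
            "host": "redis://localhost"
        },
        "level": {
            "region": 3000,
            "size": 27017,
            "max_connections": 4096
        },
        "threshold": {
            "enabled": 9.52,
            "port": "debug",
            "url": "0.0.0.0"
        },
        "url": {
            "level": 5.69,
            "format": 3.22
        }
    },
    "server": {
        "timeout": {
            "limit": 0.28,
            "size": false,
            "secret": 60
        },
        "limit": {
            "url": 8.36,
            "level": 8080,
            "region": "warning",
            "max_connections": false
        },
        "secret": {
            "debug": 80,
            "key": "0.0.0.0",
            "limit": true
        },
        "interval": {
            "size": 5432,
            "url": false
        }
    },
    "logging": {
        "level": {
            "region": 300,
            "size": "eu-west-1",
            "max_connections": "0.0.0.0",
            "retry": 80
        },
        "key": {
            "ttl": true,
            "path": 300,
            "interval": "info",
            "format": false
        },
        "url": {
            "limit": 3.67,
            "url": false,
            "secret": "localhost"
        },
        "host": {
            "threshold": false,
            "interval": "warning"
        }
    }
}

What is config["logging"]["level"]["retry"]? 80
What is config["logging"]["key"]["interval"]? "info"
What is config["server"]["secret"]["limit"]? True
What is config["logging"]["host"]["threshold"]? False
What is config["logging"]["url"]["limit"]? 3.67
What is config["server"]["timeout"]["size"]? False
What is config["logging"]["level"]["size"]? "eu-west-1"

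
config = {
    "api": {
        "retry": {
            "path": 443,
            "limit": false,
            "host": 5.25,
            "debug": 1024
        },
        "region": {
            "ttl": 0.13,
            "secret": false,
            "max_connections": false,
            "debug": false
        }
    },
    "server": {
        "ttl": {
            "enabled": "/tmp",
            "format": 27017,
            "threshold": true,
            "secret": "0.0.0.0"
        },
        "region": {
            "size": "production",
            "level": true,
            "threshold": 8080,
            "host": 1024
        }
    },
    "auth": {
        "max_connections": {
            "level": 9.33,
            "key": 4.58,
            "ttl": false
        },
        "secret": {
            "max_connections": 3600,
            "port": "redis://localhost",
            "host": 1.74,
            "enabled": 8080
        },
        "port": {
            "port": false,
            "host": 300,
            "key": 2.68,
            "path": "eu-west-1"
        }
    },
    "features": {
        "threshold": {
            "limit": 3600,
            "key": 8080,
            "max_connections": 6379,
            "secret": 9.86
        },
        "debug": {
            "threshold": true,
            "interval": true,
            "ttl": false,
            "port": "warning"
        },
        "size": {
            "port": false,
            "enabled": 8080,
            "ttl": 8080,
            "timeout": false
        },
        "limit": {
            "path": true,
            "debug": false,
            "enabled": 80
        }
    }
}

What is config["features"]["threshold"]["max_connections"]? 6379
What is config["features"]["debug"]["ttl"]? False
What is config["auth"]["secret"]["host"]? 1.74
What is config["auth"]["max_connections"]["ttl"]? False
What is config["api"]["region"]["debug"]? False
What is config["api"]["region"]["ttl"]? 0.13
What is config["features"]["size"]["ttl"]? 8080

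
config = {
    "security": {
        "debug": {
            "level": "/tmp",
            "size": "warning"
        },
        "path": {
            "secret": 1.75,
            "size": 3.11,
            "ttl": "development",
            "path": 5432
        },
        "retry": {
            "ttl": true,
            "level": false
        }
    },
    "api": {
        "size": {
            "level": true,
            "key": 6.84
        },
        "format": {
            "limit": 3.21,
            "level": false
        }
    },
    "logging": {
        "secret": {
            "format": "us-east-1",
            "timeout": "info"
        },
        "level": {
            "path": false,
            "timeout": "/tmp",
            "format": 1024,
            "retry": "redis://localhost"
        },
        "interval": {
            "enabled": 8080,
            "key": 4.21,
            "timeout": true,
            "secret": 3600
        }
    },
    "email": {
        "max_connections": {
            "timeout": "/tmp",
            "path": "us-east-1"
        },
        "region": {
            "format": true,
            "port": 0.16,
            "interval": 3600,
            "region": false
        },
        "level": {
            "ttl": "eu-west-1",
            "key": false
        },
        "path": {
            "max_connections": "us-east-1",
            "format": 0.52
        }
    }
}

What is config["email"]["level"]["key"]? False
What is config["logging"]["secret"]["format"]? "us-east-1"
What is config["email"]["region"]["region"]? False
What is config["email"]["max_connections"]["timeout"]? "/tmp"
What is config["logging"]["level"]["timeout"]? "/tmp"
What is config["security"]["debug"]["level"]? "/tmp"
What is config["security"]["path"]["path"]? 5432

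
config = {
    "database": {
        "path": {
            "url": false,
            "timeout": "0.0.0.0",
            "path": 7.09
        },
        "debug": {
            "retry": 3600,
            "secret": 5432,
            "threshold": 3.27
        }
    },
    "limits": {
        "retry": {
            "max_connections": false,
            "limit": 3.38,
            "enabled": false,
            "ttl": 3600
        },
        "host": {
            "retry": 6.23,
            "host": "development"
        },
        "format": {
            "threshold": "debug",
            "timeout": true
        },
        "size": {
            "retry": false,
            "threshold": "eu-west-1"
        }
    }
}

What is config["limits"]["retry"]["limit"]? 3.38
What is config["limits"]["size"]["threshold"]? "eu-west-1"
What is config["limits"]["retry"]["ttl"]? 3600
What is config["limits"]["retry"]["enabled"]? False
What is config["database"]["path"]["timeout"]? "0.0.0.0"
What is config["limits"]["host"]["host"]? "development"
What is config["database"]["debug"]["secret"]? 5432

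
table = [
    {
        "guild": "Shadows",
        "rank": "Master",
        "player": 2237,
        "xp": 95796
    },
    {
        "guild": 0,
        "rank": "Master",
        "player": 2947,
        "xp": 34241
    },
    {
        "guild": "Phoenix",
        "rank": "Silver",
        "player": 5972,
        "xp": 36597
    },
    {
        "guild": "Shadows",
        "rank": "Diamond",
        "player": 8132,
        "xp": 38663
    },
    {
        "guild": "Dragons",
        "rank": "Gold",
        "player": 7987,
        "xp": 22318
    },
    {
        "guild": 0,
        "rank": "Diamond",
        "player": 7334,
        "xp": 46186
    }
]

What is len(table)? 6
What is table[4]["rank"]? "Gold"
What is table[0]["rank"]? "Master"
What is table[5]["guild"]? 0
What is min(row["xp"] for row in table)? 22318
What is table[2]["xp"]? 36597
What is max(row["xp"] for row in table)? 95796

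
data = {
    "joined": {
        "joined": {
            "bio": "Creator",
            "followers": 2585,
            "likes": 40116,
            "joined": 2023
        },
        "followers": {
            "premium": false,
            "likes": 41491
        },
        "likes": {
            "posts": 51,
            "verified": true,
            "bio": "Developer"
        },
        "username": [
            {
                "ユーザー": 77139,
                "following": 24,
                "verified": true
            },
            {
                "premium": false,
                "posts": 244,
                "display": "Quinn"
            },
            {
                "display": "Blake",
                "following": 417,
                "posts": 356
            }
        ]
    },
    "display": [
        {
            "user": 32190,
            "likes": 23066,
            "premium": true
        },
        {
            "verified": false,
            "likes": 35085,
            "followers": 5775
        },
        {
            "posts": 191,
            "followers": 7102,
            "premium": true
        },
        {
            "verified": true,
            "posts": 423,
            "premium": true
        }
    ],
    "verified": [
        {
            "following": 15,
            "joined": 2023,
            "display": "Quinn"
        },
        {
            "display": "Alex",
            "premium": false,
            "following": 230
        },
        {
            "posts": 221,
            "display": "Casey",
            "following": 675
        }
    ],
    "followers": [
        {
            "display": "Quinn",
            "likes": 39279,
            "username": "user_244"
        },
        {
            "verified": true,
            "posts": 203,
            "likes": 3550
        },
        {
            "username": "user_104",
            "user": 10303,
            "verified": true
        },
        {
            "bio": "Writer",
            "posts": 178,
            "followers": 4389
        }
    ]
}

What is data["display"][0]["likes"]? 23066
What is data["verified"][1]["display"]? "Alex"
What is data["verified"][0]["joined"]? 2023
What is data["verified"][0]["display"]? "Quinn"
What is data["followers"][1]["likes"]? 3550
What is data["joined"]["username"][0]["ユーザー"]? 77139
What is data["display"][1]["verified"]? False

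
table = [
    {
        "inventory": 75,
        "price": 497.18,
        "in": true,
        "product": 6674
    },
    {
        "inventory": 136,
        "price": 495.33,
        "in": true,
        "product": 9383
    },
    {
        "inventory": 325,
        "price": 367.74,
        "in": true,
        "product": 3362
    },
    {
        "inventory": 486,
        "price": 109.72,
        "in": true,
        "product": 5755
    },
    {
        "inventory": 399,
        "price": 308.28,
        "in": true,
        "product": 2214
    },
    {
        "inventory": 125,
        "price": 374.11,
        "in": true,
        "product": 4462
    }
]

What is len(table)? 6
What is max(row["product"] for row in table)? 9383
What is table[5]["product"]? 4462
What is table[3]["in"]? True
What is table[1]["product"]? 9383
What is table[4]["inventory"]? 399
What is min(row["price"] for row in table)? 109.72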